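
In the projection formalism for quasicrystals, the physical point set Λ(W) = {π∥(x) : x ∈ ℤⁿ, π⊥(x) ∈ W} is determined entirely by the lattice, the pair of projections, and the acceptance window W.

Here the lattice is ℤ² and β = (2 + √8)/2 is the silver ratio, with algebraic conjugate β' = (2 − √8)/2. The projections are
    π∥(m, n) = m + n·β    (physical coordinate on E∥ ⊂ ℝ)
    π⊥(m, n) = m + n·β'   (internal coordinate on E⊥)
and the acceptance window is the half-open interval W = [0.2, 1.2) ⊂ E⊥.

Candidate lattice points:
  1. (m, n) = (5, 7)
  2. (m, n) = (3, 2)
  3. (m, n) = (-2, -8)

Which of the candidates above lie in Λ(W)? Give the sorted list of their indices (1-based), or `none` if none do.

none

Compute β' = (2−√8)/2 = -0.41421, so π⊥(m,n) = m -0.41421·n.
[1] lift (5,7): star map gives 2.10051; window check 0.2 ≤ 2.10051 < 1.2 is false → out
[2] lift (3,2): star map gives 2.17157; window check 0.2 ≤ 2.17157 < 1.2 is false → out
[3] lift (-2,-8): star map gives 1.31371; window check 0.2 ≤ 1.31371 < 1.2 is false → out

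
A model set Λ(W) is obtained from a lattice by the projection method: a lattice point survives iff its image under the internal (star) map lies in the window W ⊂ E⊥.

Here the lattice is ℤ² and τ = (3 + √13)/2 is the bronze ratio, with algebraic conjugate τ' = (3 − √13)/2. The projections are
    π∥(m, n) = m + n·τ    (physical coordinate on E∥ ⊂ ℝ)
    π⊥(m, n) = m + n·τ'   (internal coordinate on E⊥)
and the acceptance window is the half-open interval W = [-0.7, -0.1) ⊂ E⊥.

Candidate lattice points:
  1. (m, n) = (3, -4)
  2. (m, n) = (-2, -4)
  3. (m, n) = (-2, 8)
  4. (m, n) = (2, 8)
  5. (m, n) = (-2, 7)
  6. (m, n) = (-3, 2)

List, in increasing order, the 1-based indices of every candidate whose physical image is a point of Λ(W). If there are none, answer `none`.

4

Numerically τ ≈ 3.3028 and τ' = −1/τ ≈ -0.3028.
#1 (3,-4): internal coord 3 + (-4)·τ' = +4.2111; +4.2111 ∉ [-0.7, -0.1) → out
#2 (-2,-4): internal coord -2 + (-4)·τ' = -0.7889; -0.7889 ∉ [-0.7, -0.1) → out
#3 (-2,8): internal coord -2 + (8)·τ' = -4.4222; -4.4222 ∉ [-0.7, -0.1) → out
#4 (2,8): internal coord 2 + (8)·τ' = -0.4222; -0.4222 ∈ [-0.7, -0.1) → IN Λ
#5 (-2,7): internal coord -2 + (7)·τ' = -4.1194; -4.1194 ∉ [-0.7, -0.1) → out
#6 (-3,2): internal coord -3 + (2)·τ' = -3.6056; -3.6056 ∉ [-0.7, -0.1) → out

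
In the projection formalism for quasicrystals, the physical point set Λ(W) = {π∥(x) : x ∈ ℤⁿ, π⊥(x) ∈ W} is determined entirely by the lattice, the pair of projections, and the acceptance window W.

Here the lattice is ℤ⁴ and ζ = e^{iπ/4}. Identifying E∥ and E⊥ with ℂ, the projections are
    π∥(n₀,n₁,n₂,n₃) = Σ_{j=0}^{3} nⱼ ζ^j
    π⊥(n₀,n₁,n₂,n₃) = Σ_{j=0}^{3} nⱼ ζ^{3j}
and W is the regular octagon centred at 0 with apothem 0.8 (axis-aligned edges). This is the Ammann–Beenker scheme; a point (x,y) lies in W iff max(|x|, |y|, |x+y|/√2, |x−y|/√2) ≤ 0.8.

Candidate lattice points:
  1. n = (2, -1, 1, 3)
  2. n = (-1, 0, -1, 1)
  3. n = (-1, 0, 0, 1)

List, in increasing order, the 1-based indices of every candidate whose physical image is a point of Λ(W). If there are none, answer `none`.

3

Internal map: ζ^{3j} for j=0..3 gives (1,0), (−√2/2,√2/2), (0,−1), (√2/2,√2/2).
#1 (2, -1, 1, 3): internal (4.82843, 0.41421); octagon support 4.82843 vs apothem 0.8 → ∉ W
#2 (-1, 0, -1, 1): internal (-0.29289, 1.70711); octagon support 1.70711 vs apothem 0.8 → ∉ W
#3 (-1, 0, 0, 1): internal (-0.29289, 0.70711); octagon support 0.70711 vs apothem 0.8 → ∈ W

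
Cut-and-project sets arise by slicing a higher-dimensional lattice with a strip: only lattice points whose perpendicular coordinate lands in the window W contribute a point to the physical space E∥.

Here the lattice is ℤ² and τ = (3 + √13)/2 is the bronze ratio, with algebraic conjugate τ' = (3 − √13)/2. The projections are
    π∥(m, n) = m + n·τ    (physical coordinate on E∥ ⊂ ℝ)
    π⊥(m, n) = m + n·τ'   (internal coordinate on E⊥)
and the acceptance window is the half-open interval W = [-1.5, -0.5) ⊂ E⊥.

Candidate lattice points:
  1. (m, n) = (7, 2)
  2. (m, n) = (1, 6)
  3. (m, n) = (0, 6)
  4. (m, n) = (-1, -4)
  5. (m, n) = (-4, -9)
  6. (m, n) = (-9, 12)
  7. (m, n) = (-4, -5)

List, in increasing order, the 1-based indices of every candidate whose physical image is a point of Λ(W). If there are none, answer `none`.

2, 5

Numerically τ ≈ 3.30278 and τ' = −1/τ ≈ -0.30278.
[1] lift (7,2): star map gives 6.39445; window check -1.5 ≤ 6.39445 < -0.5 is false → out
[2] lift (1,6): star map gives -0.81665; window check -1.5 ≤ -0.81665 < -0.5 is true → IN Λ
[3] lift (0,6): star map gives -1.81665; window check -1.5 ≤ -1.81665 < -0.5 is false → out
[4] lift (-1,-4): star map gives 0.21110; window check -1.5 ≤ 0.21110 < -0.5 is false → out
[5] lift (-4,-9): star map gives -1.27502; window check -1.5 ≤ -1.27502 < -0.5 is true → IN Λ
[6] lift (-9,12): star map gives -12.63331; window check -1.5 ≤ -12.63331 < -0.5 is false → out
[7] lift (-4,-5): star map gives -2.48612; window check -1.5 ≤ -2.48612 < -0.5 is false → out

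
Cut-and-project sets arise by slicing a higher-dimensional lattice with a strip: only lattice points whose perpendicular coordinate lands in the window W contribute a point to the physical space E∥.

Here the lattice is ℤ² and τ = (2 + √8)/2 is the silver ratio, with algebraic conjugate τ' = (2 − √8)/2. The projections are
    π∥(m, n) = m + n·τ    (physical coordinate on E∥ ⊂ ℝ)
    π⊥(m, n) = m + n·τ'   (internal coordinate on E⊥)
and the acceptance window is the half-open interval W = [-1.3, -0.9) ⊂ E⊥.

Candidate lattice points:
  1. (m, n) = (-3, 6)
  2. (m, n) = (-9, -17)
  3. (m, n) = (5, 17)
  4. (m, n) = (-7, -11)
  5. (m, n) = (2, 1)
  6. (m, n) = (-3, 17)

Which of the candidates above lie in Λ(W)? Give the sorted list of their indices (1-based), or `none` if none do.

τ' = (2−√8)/2 ≈ -0.414214.
candidate 1: (m,n)=(-3,6) → π∥ = -3+6·τ ≈ 11.485281, π⊥ = -3+6·τ' ≈ -5.485281 ∉ [-1.3, -0.9) ⇒ out
candidate 2: (m,n)=(-9,-17) → π∥ = -9-17·τ ≈ -50.041631, π⊥ = -9-17·τ' ≈ -1.958369 ∉ [-1.3, -0.9) ⇒ out
candidate 3: (m,n)=(5,17) → π∥ = 5+17·τ ≈ 46.041631, π⊥ = 5+17·τ' ≈ -2.041631 ∉ [-1.3, -0.9) ⇒ out
candidate 4: (m,n)=(-7,-11) → π∥ = -7-11·τ ≈ -33.556349, π⊥ = -7-11·τ' ≈ -2.443651 ∉ [-1.3, -0.9) ⇒ out
candidate 5: (m,n)=(2,1) → π∥ = 2+1·τ ≈ 4.414214, π⊥ = 2+1·τ' ≈ 1.585786 ∉ [-1.3, -0.9) ⇒ out
candidate 6: (m,n)=(-3,17) → π∥ = -3+17·τ ≈ 38.041631, π⊥ = -3+17·τ' ≈ -10.041631 ∉ [-1.3, -0.9) ⇒ out

none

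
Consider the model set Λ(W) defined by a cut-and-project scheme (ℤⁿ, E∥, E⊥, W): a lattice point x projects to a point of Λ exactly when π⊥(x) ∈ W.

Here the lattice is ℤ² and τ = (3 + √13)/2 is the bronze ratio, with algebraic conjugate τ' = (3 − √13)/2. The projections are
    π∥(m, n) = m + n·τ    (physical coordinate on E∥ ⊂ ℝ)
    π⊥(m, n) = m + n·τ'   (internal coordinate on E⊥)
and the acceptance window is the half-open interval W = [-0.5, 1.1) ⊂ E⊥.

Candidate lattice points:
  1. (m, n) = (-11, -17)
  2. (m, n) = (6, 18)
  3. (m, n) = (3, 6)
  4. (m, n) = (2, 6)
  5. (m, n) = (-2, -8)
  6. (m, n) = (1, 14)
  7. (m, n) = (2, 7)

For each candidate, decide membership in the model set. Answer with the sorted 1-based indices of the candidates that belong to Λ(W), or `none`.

Compute τ' = (3−√13)/2 = -0.30278, so π⊥(m,n) = m -0.30278·n.
[1] lift (-11,-17): star map gives -5.85281; window check -0.5 ≤ -5.85281 < 1.1 is false → out
[2] lift (6,18): star map gives 0.55004; window check -0.5 ≤ 0.55004 < 1.1 is true → IN Λ
[3] lift (3,6): star map gives 1.18335; window check -0.5 ≤ 1.18335 < 1.1 is false → out
[4] lift (2,6): star map gives 0.18335; window check -0.5 ≤ 0.18335 < 1.1 is true → IN Λ
[5] lift (-2,-8): star map gives 0.42221; window check -0.5 ≤ 0.42221 < 1.1 is true → IN Λ
[6] lift (1,14): star map gives -3.23886; window check -0.5 ≤ -3.23886 < 1.1 is false → out
[7] lift (2,7): star map gives -0.11943; window check -0.5 ≤ -0.11943 < 1.1 is true → IN Λ

2, 4, 5, 7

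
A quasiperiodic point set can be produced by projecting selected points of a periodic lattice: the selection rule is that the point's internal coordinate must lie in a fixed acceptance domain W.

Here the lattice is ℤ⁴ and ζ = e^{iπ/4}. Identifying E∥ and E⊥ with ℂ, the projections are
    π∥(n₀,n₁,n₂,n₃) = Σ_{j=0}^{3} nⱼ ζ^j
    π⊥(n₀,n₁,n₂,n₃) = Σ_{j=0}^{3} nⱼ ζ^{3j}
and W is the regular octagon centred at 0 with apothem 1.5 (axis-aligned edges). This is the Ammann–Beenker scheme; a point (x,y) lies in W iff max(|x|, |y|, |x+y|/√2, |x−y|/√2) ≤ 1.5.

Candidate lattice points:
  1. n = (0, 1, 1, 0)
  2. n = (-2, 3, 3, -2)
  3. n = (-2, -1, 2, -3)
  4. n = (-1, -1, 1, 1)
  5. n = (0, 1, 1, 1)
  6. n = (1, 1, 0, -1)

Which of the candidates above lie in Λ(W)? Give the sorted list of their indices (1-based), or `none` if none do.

Internal map: ζ^{3j} for j=0..3 gives (1,0), (−√2/2,√2/2), (0,−1), (√2/2,√2/2).
#1 (0, 1, 1, 0): internal (-0.707107, -0.292893); octagon support 0.707107 vs apothem 1.5 → ∈ W
#2 (-2, 3, 3, -2): internal (-5.535534, -2.292893); octagon support 5.535534 vs apothem 1.5 → ∉ W
#3 (-2, -1, 2, -3): internal (-3.414214, -4.828427); octagon support 5.828427 vs apothem 1.5 → ∉ W
#4 (-1, -1, 1, 1): internal (0.414214, -1.000000); octagon support 1.000000 vs apothem 1.5 → ∈ W
#5 (0, 1, 1, 1): internal (0.000000, 0.414214); octagon support 0.414214 vs apothem 1.5 → ∈ W
#6 (1, 1, 0, -1): internal (-0.414214, 0.000000); octagon support 0.414214 vs apothem 1.5 → ∈ W

1, 4, 5, 6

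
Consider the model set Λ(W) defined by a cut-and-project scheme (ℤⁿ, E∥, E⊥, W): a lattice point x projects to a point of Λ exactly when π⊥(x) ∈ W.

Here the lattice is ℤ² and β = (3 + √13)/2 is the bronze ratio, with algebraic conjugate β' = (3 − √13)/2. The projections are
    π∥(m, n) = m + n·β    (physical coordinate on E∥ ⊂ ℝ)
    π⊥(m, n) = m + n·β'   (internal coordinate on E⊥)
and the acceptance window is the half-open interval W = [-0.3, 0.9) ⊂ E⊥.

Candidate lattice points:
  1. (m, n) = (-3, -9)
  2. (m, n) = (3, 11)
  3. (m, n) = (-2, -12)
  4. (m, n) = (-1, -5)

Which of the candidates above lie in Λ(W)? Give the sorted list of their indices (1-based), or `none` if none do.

β' = (3−√13)/2 ≈ -0.30278.
candidate 1: (m,n)=(-3,-9) → π∥ = -3-9·β ≈ -32.72498, π⊥ = -3-9·β' ≈ -0.27502 ∈ [-0.3, 0.9) ⇒ IN Λ
candidate 2: (m,n)=(3,11) → π∥ = 3+11·β ≈ 39.33053, π⊥ = 3+11·β' ≈ -0.33053 ∉ [-0.3, 0.9) ⇒ out
candidate 3: (m,n)=(-2,-12) → π∥ = -2-12·β ≈ -41.63331, π⊥ = -2-12·β' ≈ 1.63331 ∉ [-0.3, 0.9) ⇒ out
candidate 4: (m,n)=(-1,-5) → π∥ = -1-5·β ≈ -17.51388, π⊥ = -1-5·β' ≈ 0.51388 ∈ [-0.3, 0.9) ⇒ IN Λ

1, 4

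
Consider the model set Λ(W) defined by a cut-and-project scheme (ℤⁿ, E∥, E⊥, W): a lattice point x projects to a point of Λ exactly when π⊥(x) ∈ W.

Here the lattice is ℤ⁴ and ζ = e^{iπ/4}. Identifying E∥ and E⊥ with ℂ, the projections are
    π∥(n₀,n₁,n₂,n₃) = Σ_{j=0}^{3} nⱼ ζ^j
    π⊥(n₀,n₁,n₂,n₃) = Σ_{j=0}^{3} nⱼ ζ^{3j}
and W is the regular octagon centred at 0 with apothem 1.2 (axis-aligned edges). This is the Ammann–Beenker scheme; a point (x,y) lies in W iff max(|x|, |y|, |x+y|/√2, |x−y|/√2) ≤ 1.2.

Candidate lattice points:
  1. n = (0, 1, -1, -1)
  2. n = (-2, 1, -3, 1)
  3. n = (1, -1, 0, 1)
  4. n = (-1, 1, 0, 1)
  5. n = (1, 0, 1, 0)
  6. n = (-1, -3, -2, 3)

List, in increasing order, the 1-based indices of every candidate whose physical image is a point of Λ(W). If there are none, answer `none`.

π⊥(n) = n₀ + n₁ζ³ + n₂ζ⁶ + n₃ζ⁹ where ζ = e^{iπ/4}.
#1 (0, 1, -1, -1): internal (-1.414214, 1.000000); octagon support 1.707107 vs apothem 1.2 → ∉ W
#2 (-2, 1, -3, 1): internal (-2.000000, 4.414214); octagon support 4.535534 vs apothem 1.2 → ∉ W
#3 (1, -1, 0, 1): internal (2.414214, 0.000000); octagon support 2.414214 vs apothem 1.2 → ∉ W
#4 (-1, 1, 0, 1): internal (-1.000000, 1.414214); octagon support 1.707107 vs apothem 1.2 → ∉ W
#5 (1, 0, 1, 0): internal (1.000000, -1.000000); octagon support 1.414214 vs apothem 1.2 → ∉ W
#6 (-1, -3, -2, 3): internal (3.242641, 2.000000); octagon support 3.707107 vs apothem 1.2 → ∉ W

none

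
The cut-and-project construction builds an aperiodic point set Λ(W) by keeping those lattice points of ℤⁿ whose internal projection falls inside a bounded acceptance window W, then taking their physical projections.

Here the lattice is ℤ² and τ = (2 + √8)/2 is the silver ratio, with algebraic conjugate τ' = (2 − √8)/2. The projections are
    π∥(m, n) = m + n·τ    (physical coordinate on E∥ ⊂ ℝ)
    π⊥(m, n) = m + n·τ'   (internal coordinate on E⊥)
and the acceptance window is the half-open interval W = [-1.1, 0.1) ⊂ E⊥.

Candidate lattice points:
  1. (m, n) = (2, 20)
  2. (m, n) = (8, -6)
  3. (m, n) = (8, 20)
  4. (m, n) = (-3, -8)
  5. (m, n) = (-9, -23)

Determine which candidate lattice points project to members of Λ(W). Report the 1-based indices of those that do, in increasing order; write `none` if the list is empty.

τ' = (2−√8)/2 ≈ -0.414214.
#1 (2,20): internal coord 2 + (20)·τ' = -6.284271; -6.284271 ∉ [-1.1, 0.1) → out
#2 (8,-6): internal coord 8 + (-6)·τ' = +10.485281; +10.485281 ∉ [-1.1, 0.1) → out
#3 (8,20): internal coord 8 + (20)·τ' = -0.284271; -0.284271 ∈ [-1.1, 0.1) → IN Λ
#4 (-3,-8): internal coord -3 + (-8)·τ' = +0.313708; +0.313708 ∉ [-1.1, 0.1) → out
#5 (-9,-23): internal coord -9 + (-23)·τ' = +0.526912; +0.526912 ∉ [-1.1, 0.1) → out

3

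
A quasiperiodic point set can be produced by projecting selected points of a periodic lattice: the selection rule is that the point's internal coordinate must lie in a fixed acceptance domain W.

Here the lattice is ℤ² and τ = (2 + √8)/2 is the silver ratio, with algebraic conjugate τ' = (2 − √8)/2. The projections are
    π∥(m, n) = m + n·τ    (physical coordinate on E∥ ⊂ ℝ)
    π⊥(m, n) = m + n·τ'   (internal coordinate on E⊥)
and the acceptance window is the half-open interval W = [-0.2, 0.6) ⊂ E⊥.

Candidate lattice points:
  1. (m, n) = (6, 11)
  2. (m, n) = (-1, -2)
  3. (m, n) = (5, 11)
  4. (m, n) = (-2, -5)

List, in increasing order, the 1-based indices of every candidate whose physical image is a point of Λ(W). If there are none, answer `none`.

2, 3, 4

Compute τ' = (2−√8)/2 = -0.4142, so π⊥(m,n) = m -0.4142·n.
candidate 1: (m,n)=(6,11) → π∥ = 6+11·τ ≈ 32.5563, π⊥ = 6+11·τ' ≈ 1.4437 ∉ [-0.2, 0.6) ⇒ out
candidate 2: (m,n)=(-1,-2) → π∥ = -1-2·τ ≈ -5.8284, π⊥ = -1-2·τ' ≈ -0.1716 ∈ [-0.2, 0.6) ⇒ IN Λ
candidate 3: (m,n)=(5,11) → π∥ = 5+11·τ ≈ 31.5563, π⊥ = 5+11·τ' ≈ 0.4437 ∈ [-0.2, 0.6) ⇒ IN Λ
candidate 4: (m,n)=(-2,-5) → π∥ = -2-5·τ ≈ -14.0711, π⊥ = -2-5·τ' ≈ 0.0711 ∈ [-0.2, 0.6) ⇒ IN Λ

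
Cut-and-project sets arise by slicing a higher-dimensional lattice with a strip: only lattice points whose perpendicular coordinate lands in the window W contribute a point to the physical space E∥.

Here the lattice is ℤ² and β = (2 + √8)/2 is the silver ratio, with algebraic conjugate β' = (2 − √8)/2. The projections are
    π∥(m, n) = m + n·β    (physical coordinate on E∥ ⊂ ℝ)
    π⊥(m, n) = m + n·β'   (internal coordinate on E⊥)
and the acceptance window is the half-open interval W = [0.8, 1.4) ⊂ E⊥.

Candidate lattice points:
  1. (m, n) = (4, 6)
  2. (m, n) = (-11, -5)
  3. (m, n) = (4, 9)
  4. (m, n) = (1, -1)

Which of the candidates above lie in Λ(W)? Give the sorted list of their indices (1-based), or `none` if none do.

none

Numerically β ≈ 2.4142 and β' = −1/β ≈ -0.4142.
#1 (4,6): internal coord 4 + (6)·β' = +1.5147; +1.5147 ∉ [0.8, 1.4) → out
#2 (-11,-5): internal coord -11 + (-5)·β' = -8.9289; -8.9289 ∉ [0.8, 1.4) → out
#3 (4,9): internal coord 4 + (9)·β' = +0.2721; +0.2721 ∉ [0.8, 1.4) → out
#4 (1,-1): internal coord 1 + (-1)·β' = +1.4142; +1.4142 ∉ [0.8, 1.4) → out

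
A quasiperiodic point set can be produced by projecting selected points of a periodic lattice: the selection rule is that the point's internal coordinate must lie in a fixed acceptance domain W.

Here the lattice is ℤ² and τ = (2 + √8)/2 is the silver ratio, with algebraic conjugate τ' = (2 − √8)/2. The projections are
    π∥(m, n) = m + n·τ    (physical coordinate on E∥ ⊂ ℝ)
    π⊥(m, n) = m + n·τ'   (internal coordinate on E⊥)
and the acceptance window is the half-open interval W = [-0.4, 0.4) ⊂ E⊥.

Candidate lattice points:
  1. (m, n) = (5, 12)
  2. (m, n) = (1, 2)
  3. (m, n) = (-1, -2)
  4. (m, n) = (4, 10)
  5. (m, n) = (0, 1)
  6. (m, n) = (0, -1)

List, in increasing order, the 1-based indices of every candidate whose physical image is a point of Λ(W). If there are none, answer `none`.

Compute τ' = (2−√8)/2 = -0.414214, so π⊥(m,n) = m -0.414214·n.
[1] lift (5,12): star map gives 0.029437; window check -0.4 ≤ 0.029437 < 0.4 is true → IN Λ
[2] lift (1,2): star map gives 0.171573; window check -0.4 ≤ 0.171573 < 0.4 is true → IN Λ
[3] lift (-1,-2): star map gives -0.171573; window check -0.4 ≤ -0.171573 < 0.4 is true → IN Λ
[4] lift (4,10): star map gives -0.142136; window check -0.4 ≤ -0.142136 < 0.4 is true → IN Λ
[5] lift (0,1): star map gives -0.414214; window check -0.4 ≤ -0.414214 < 0.4 is false → out
[6] lift (0,-1): star map gives 0.414214; window check -0.4 ≤ 0.414214 < 0.4 is false → out

1, 2, 3, 4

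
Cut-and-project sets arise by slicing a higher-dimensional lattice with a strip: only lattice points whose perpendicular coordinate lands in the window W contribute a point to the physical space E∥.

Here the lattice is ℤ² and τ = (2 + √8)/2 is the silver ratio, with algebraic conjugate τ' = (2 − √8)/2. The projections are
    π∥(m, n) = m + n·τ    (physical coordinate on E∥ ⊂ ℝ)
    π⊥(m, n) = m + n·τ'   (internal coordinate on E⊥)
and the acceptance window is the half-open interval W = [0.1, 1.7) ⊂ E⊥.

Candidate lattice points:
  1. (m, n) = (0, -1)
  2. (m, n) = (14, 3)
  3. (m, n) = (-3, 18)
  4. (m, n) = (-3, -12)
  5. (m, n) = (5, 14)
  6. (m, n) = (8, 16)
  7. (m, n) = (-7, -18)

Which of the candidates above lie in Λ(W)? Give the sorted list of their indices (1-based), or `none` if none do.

1, 6, 7

Numerically τ ≈ 2.41421 and τ' = −1/τ ≈ -0.41421.
[1] lift (0,-1): star map gives 0.41421; window check 0.1 ≤ 0.41421 < 1.7 is true → IN Λ
[2] lift (14,3): star map gives 12.75736; window check 0.1 ≤ 12.75736 < 1.7 is false → out
[3] lift (-3,18): star map gives -10.45584; window check 0.1 ≤ -10.45584 < 1.7 is false → out
[4] lift (-3,-12): star map gives 1.97056; window check 0.1 ≤ 1.97056 < 1.7 is false → out
[5] lift (5,14): star map gives -0.79899; window check 0.1 ≤ -0.79899 < 1.7 is false → out
[6] lift (8,16): star map gives 1.37258; window check 0.1 ≤ 1.37258 < 1.7 is true → IN Λ
[7] lift (-7,-18): star map gives 0.45584; window check 0.1 ≤ 0.45584 < 1.7 is true → IN Λ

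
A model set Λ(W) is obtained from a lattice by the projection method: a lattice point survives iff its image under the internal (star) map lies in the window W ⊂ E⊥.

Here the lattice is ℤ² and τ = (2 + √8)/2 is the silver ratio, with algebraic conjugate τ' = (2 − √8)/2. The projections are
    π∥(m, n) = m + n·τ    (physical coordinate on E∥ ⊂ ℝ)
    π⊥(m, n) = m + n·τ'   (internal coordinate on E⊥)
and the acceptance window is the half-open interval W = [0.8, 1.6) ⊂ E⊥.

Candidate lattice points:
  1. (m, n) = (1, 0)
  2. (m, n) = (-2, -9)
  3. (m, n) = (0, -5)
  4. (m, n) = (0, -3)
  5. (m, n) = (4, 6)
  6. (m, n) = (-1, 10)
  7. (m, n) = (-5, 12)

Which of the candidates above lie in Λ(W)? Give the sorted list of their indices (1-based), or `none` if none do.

1, 4, 5

τ' = (2−√8)/2 ≈ -0.414214.
#1 (1,0): internal coord 1 + (0)·τ' = +1.000000; +1.000000 ∈ [0.8, 1.6) → IN Λ
#2 (-2,-9): internal coord -2 + (-9)·τ' = +1.727922; +1.727922 ∉ [0.8, 1.6) → out
#3 (0,-5): internal coord 0 + (-5)·τ' = +2.071068; +2.071068 ∉ [0.8, 1.6) → out
#4 (0,-3): internal coord 0 + (-3)·τ' = +1.242641; +1.242641 ∈ [0.8, 1.6) → IN Λ
#5 (4,6): internal coord 4 + (6)·τ' = +1.514719; +1.514719 ∈ [0.8, 1.6) → IN Λ
#6 (-1,10): internal coord -1 + (10)·τ' = -5.142136; -5.142136 ∉ [0.8, 1.6) → out
#7 (-5,12): internal coord -5 + (12)·τ' = -9.970563; -9.970563 ∉ [0.8, 1.6) → out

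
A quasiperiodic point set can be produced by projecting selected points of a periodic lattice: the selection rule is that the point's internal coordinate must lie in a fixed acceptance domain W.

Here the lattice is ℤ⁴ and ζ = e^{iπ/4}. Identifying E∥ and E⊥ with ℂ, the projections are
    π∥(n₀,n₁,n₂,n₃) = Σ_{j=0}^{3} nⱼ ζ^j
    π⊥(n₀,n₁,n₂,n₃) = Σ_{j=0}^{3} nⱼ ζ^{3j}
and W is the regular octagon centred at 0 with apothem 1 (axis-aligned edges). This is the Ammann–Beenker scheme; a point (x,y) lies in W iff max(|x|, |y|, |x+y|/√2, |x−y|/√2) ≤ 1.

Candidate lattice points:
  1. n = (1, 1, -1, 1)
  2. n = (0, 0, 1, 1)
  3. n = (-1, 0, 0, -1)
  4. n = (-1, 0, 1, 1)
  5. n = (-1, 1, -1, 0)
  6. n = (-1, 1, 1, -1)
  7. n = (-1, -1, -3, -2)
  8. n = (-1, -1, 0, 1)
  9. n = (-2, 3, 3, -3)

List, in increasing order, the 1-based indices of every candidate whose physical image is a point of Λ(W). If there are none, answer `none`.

π⊥(n) = n₀ + n₁ζ³ + n₂ζ⁶ + n₃ζ⁹ where ζ = e^{iπ/4}.
candidate 1: n = (1, 1, -1, 1) → π⊥ ≈ (+1.000000, +2.414214); max(|x|,|y|,|x±y|/√2) = 2.414214 > 1 ⇒ ∉ W
candidate 2: n = (0, 0, 1, 1) → π⊥ ≈ (+0.707107, -0.292893); max(|x|,|y|,|x±y|/√2) = 0.707107 ≤ 1 ⇒ ∈ W
candidate 3: n = (-1, 0, 0, -1) → π⊥ ≈ (-1.707107, -0.707107); max(|x|,|y|,|x±y|/√2) = 1.707107 > 1 ⇒ ∉ W
candidate 4: n = (-1, 0, 1, 1) → π⊥ ≈ (-0.292893, -0.292893); max(|x|,|y|,|x±y|/√2) = 0.414214 ≤ 1 ⇒ ∈ W
candidate 5: n = (-1, 1, -1, 0) → π⊥ ≈ (-1.707107, +1.707107); max(|x|,|y|,|x±y|/√2) = 2.414214 > 1 ⇒ ∉ W
candidate 6: n = (-1, 1, 1, -1) → π⊥ ≈ (-2.414214, -1.000000); max(|x|,|y|,|x±y|/√2) = 2.414214 > 1 ⇒ ∉ W
candidate 7: n = (-1, -1, -3, -2) → π⊥ ≈ (-1.707107, +0.878680); max(|x|,|y|,|x±y|/√2) = 1.828427 > 1 ⇒ ∉ W
candidate 8: n = (-1, -1, 0, 1) → π⊥ ≈ (+0.414214, +0.000000); max(|x|,|y|,|x±y|/√2) = 0.414214 ≤ 1 ⇒ ∈ W
candidate 9: n = (-2, 3, 3, -3) → π⊥ ≈ (-6.242641, -3.000000); max(|x|,|y|,|x±y|/√2) = 6.535534 > 1 ⇒ ∉ W

2, 4, 8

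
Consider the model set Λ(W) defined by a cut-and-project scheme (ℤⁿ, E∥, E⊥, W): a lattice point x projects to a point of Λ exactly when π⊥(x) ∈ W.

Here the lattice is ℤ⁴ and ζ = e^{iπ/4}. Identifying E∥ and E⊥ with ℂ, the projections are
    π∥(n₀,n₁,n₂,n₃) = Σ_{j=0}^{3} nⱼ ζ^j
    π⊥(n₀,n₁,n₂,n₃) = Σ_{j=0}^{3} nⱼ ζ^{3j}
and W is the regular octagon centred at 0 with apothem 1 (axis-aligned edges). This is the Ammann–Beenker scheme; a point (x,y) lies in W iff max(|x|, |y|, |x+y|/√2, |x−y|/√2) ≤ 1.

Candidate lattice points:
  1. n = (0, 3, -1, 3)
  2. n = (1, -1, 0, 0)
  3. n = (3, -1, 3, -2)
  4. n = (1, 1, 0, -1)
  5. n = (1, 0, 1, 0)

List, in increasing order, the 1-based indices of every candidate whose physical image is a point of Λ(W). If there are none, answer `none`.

π⊥(n) = n₀ + n₁ζ³ + n₂ζ⁶ + n₃ζ⁹ where ζ = e^{iπ/4}.
#1 (0, 3, -1, 3): internal (0.00000, 5.24264); octagon support 5.24264 vs apothem 1 → ∉ W
#2 (1, -1, 0, 0): internal (1.70711, -0.70711); octagon support 1.70711 vs apothem 1 → ∉ W
#3 (3, -1, 3, -2): internal (2.29289, -5.12132); octagon support 5.24264 vs apothem 1 → ∉ W
#4 (1, 1, 0, -1): internal (-0.41421, 0.00000); octagon support 0.41421 vs apothem 1 → ∈ W
#5 (1, 0, 1, 0): internal (1.00000, -1.00000); octagon support 1.41421 vs apothem 1 → ∉ W

4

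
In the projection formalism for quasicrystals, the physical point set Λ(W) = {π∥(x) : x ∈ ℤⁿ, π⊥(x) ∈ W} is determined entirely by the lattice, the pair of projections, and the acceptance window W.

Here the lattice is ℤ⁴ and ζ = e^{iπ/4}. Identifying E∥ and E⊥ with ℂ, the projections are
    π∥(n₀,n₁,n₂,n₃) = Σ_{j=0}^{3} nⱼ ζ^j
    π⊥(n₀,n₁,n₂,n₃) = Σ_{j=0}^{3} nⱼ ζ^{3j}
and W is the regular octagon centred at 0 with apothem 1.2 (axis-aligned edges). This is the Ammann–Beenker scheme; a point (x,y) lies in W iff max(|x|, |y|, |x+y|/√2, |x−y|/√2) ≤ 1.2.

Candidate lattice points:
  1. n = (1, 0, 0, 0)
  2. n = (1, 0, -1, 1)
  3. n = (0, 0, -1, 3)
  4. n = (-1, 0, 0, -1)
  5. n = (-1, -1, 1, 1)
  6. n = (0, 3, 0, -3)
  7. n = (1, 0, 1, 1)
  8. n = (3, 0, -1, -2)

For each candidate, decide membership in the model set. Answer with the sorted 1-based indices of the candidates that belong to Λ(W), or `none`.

Internal map: ζ^{3j} for j=0..3 gives (1,0), (−√2/2,√2/2), (0,−1), (√2/2,√2/2).
candidate 1: n = (1, 0, 0, 0) → π⊥ ≈ (+1.00000, +0.00000); max(|x|,|y|,|x±y|/√2) = 1.00000 ≤ 1.2 ⇒ ∈ W
candidate 2: n = (1, 0, -1, 1) → π⊥ ≈ (+1.70711, +1.70711); max(|x|,|y|,|x±y|/√2) = 2.41421 > 1.2 ⇒ ∉ W
candidate 3: n = (0, 0, -1, 3) → π⊥ ≈ (+2.12132, +3.12132); max(|x|,|y|,|x±y|/√2) = 3.70711 > 1.2 ⇒ ∉ W
candidate 4: n = (-1, 0, 0, -1) → π⊥ ≈ (-1.70711, -0.70711); max(|x|,|y|,|x±y|/√2) = 1.70711 > 1.2 ⇒ ∉ W
candidate 5: n = (-1, -1, 1, 1) → π⊥ ≈ (+0.41421, -1.00000); max(|x|,|y|,|x±y|/√2) = 1.00000 ≤ 1.2 ⇒ ∈ W
candidate 6: n = (0, 3, 0, -3) → π⊥ ≈ (-4.24264, +0.00000); max(|x|,|y|,|x±y|/√2) = 4.24264 > 1.2 ⇒ ∉ W
candidate 7: n = (1, 0, 1, 1) → π⊥ ≈ (+1.70711, -0.29289); max(|x|,|y|,|x±y|/√2) = 1.70711 > 1.2 ⇒ ∉ W
candidate 8: n = (3, 0, -1, -2) → π⊥ ≈ (+1.58579, -0.41421); max(|x|,|y|,|x±y|/√2) = 1.58579 > 1.2 ⇒ ∉ W

1, 5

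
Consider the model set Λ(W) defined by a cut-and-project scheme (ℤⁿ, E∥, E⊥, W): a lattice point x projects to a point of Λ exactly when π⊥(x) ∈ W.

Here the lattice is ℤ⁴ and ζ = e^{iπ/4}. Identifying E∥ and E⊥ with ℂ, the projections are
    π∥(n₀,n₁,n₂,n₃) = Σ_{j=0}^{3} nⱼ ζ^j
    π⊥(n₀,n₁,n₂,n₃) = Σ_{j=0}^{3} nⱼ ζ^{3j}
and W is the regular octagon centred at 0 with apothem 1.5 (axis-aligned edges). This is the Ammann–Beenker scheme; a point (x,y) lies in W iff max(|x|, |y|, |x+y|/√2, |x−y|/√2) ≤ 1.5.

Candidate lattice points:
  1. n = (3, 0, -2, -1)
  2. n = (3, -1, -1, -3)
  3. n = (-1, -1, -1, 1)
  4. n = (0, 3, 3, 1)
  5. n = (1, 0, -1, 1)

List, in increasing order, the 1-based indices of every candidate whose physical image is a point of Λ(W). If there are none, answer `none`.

3, 4

With ζ = e^{iπ/4} the internal vectors are ζ^0,ζ^3,ζ^6,ζ^9.
#1 (3, 0, -2, -1): internal (2.2929, 1.2929); octagon support 2.5355 vs apothem 1.5 → ∉ W
#2 (3, -1, -1, -3): internal (1.5858, -1.8284); octagon support 2.4142 vs apothem 1.5 → ∉ W
#3 (-1, -1, -1, 1): internal (0.4142, 1.0000); octagon support 1.0000 vs apothem 1.5 → ∈ W
#4 (0, 3, 3, 1): internal (-1.4142, -0.1716); octagon support 1.4142 vs apothem 1.5 → ∈ W
#5 (1, 0, -1, 1): internal (1.7071, 1.7071); octagon support 2.4142 vs apothem 1.5 → ∉ W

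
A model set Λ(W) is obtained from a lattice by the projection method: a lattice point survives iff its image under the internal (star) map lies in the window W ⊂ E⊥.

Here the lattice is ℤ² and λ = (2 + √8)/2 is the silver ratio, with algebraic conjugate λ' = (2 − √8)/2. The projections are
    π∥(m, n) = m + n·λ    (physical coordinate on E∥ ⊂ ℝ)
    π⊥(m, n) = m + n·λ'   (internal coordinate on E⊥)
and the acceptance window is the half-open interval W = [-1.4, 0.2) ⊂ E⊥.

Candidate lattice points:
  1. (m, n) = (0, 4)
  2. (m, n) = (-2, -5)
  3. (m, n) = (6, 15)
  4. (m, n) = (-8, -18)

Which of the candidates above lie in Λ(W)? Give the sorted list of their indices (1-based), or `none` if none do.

2, 3, 4

Numerically λ ≈ 2.4142 and λ' = −1/λ ≈ -0.4142.
#1 (0,4): internal coord 0 + (4)·λ' = -1.6569; -1.6569 ∉ [-1.4, 0.2) → out
#2 (-2,-5): internal coord -2 + (-5)·λ' = +0.0711; +0.0711 ∈ [-1.4, 0.2) → IN Λ
#3 (6,15): internal coord 6 + (15)·λ' = -0.2132; -0.2132 ∈ [-1.4, 0.2) → IN Λ
#4 (-8,-18): internal coord -8 + (-18)·λ' = -0.5442; -0.5442 ∈ [-1.4, 0.2) → IN Λ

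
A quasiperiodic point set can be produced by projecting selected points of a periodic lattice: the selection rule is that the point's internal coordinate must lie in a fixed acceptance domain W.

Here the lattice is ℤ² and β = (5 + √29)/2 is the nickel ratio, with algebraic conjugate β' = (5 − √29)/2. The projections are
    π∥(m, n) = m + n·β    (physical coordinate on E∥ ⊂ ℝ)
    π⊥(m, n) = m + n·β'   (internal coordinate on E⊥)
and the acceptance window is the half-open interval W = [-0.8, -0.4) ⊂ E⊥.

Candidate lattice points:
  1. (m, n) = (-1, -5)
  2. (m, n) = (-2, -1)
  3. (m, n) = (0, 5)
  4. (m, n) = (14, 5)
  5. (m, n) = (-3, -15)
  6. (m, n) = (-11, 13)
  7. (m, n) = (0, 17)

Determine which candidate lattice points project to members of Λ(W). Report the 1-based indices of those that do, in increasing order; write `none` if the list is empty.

none

β' = (5−√29)/2 ≈ -0.192582.
candidate 1: (m,n)=(-1,-5) → π∥ = -1-5·β ≈ -26.962912, π⊥ = -1-5·β' ≈ -0.037088 ∉ [-0.8, -0.4) ⇒ out
candidate 2: (m,n)=(-2,-1) → π∥ = -2-1·β ≈ -7.192582, π⊥ = -2-1·β' ≈ -1.807418 ∉ [-0.8, -0.4) ⇒ out
candidate 3: (m,n)=(0,5) → π∥ = 0+5·β ≈ 25.962912, π⊥ = 0+5·β' ≈ -0.962912 ∉ [-0.8, -0.4) ⇒ out
candidate 4: (m,n)=(14,5) → π∥ = 14+5·β ≈ 39.962912, π⊥ = 14+5·β' ≈ 13.037088 ∉ [-0.8, -0.4) ⇒ out
candidate 5: (m,n)=(-3,-15) → π∥ = -3-15·β ≈ -80.888736, π⊥ = -3-15·β' ≈ -0.111264 ∉ [-0.8, -0.4) ⇒ out
candidate 6: (m,n)=(-11,13) → π∥ = -11+13·β ≈ 56.503571, π⊥ = -11+13·β' ≈ -13.503571 ∉ [-0.8, -0.4) ⇒ out
candidate 7: (m,n)=(0,17) → π∥ = 0+17·β ≈ 88.273901, π⊥ = 0+17·β' ≈ -3.273901 ∉ [-0.8, -0.4) ⇒ out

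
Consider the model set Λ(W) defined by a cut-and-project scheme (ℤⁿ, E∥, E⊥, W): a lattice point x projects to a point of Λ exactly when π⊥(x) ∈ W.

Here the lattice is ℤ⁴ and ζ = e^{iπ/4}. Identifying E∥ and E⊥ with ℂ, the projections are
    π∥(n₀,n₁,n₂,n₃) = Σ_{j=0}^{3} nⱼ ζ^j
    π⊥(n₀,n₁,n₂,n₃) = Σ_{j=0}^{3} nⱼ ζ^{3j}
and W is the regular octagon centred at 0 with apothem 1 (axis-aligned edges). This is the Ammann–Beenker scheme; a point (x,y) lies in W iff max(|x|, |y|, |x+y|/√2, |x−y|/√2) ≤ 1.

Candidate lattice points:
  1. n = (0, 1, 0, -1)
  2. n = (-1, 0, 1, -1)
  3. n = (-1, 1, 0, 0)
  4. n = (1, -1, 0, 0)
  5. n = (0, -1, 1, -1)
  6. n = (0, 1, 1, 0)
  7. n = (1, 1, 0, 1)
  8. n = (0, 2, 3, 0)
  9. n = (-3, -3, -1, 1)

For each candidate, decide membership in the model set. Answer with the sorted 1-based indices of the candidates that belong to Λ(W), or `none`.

Internal map: ζ^{3j} for j=0..3 gives (1,0), (−√2/2,√2/2), (0,−1), (√2/2,√2/2).
candidate 1: n = (0, 1, 0, -1) → π⊥ ≈ (-1.414214, +0.000000); max(|x|,|y|,|x±y|/√2) = 1.414214 > 1 ⇒ ∉ W
candidate 2: n = (-1, 0, 1, -1) → π⊥ ≈ (-1.707107, -1.707107); max(|x|,|y|,|x±y|/√2) = 2.414214 > 1 ⇒ ∉ W
candidate 3: n = (-1, 1, 0, 0) → π⊥ ≈ (-1.707107, +0.707107); max(|x|,|y|,|x±y|/√2) = 1.707107 > 1 ⇒ ∉ W
candidate 4: n = (1, -1, 0, 0) → π⊥ ≈ (+1.707107, -0.707107); max(|x|,|y|,|x±y|/√2) = 1.707107 > 1 ⇒ ∉ W
candidate 5: n = (0, -1, 1, -1) → π⊥ ≈ (+0.000000, -2.414214); max(|x|,|y|,|x±y|/√2) = 2.414214 > 1 ⇒ ∉ W
candidate 6: n = (0, 1, 1, 0) → π⊥ ≈ (-0.707107, -0.292893); max(|x|,|y|,|x±y|/√2) = 0.707107 ≤ 1 ⇒ ∈ W
candidate 7: n = (1, 1, 0, 1) → π⊥ ≈ (+1.000000, +1.414214); max(|x|,|y|,|x±y|/√2) = 1.707107 > 1 ⇒ ∉ W
candidate 8: n = (0, 2, 3, 0) → π⊥ ≈ (-1.414214, -1.585786); max(|x|,|y|,|x±y|/√2) = 2.121320 > 1 ⇒ ∉ W
candidate 9: n = (-3, -3, -1, 1) → π⊥ ≈ (-0.171573, -0.414214); max(|x|,|y|,|x±y|/√2) = 0.414214 ≤ 1 ⇒ ∈ W

6, 9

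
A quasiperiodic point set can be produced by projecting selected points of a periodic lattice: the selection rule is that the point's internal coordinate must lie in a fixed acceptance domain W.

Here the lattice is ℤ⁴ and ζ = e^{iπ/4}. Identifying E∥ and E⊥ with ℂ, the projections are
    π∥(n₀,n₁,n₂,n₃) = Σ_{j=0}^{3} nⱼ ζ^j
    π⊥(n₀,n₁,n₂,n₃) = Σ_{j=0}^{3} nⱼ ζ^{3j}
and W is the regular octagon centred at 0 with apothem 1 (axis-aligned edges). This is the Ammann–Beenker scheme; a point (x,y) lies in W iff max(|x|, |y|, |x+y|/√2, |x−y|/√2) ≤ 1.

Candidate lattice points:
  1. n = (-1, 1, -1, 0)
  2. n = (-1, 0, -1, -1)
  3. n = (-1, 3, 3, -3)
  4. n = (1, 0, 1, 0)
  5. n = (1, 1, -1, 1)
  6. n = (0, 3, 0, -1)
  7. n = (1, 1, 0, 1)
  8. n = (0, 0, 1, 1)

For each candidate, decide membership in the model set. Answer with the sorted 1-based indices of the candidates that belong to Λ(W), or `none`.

8

Internal map: ζ^{3j} for j=0..3 gives (1,0), (−√2/2,√2/2), (0,−1), (√2/2,√2/2).
candidate 1: n = (-1, 1, -1, 0) → π⊥ ≈ (-1.707107, +1.707107); max(|x|,|y|,|x±y|/√2) = 2.414214 > 1 ⇒ ∉ W
candidate 2: n = (-1, 0, -1, -1) → π⊥ ≈ (-1.707107, +0.292893); max(|x|,|y|,|x±y|/√2) = 1.707107 > 1 ⇒ ∉ W
candidate 3: n = (-1, 3, 3, -3) → π⊥ ≈ (-5.242641, -3.000000); max(|x|,|y|,|x±y|/√2) = 5.828427 > 1 ⇒ ∉ W
candidate 4: n = (1, 0, 1, 0) → π⊥ ≈ (+1.000000, -1.000000); max(|x|,|y|,|x±y|/√2) = 1.414214 > 1 ⇒ ∉ W
candidate 5: n = (1, 1, -1, 1) → π⊥ ≈ (+1.000000, +2.414214); max(|x|,|y|,|x±y|/√2) = 2.414214 > 1 ⇒ ∉ W
candidate 6: n = (0, 3, 0, -1) → π⊥ ≈ (-2.828427, +1.414214); max(|x|,|y|,|x±y|/√2) = 3.000000 > 1 ⇒ ∉ W
candidate 7: n = (1, 1, 0, 1) → π⊥ ≈ (+1.000000, +1.414214); max(|x|,|y|,|x±y|/√2) = 1.707107 > 1 ⇒ ∉ W
candidate 8: n = (0, 0, 1, 1) → π⊥ ≈ (+0.707107, -0.292893); max(|x|,|y|,|x±y|/√2) = 0.707107 ≤ 1 ⇒ ∈ W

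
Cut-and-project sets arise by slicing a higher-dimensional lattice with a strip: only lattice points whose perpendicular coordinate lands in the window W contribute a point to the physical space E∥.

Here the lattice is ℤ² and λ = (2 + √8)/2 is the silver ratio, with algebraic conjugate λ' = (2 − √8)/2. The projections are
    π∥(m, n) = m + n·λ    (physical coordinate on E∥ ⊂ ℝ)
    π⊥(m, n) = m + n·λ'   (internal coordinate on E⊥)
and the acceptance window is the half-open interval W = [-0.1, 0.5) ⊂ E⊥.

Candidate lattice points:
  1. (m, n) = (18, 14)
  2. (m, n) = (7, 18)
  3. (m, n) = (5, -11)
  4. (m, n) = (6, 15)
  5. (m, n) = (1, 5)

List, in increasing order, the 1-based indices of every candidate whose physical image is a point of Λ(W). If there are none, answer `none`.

Compute λ' = (2−√8)/2 = -0.414214, so π⊥(m,n) = m -0.414214·n.
[1] lift (18,14): star map gives 12.201010; window check -0.1 ≤ 12.201010 < 0.5 is false → out
[2] lift (7,18): star map gives -0.455844; window check -0.1 ≤ -0.455844 < 0.5 is false → out
[3] lift (5,-11): star map gives 9.556349; window check -0.1 ≤ 9.556349 < 0.5 is false → out
[4] lift (6,15): star map gives -0.213203; window check -0.1 ≤ -0.213203 < 0.5 is false → out
[5] lift (1,5): star map gives -1.071068; window check -0.1 ≤ -1.071068 < 0.5 is false → out

none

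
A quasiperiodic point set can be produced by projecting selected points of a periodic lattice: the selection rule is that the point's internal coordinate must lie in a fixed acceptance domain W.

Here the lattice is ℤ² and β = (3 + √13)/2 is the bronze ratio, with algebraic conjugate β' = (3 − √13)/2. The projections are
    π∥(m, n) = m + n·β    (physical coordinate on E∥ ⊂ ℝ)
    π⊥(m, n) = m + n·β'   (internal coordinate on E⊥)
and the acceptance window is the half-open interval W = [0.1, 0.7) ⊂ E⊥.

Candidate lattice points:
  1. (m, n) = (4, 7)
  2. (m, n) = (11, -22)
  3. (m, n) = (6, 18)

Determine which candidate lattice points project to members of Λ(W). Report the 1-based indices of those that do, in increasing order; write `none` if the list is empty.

Numerically β ≈ 3.302776 and β' = −1/β ≈ -0.302776.
#1 (4,7): internal coord 4 + (7)·β' = +1.880571; +1.880571 ∉ [0.1, 0.7) → out
#2 (11,-22): internal coord 11 + (-22)·β' = +17.661064; +17.661064 ∉ [0.1, 0.7) → out
#3 (6,18): internal coord 6 + (18)·β' = +0.550039; +0.550039 ∈ [0.1, 0.7) → IN Λ

3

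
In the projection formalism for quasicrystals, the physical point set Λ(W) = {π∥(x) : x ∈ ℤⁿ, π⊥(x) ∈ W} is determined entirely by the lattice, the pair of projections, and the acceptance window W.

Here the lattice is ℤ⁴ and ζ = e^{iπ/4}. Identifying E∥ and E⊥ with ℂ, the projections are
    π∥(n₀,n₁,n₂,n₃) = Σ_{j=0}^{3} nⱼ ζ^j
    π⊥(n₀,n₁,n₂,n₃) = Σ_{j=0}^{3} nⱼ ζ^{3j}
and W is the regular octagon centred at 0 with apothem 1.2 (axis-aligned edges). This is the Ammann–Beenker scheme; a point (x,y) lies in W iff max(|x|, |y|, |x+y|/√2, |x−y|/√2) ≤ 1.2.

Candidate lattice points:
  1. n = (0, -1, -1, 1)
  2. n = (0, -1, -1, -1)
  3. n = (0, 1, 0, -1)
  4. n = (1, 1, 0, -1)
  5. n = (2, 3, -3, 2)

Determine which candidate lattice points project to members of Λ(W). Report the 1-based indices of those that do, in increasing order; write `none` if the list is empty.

2, 4

With ζ = e^{iπ/4} the internal vectors are ζ^0,ζ^3,ζ^6,ζ^9.
#1 (0, -1, -1, 1): internal (1.4142, 1.0000); octagon support 1.7071 vs apothem 1.2 → ∉ W
#2 (0, -1, -1, -1): internal (0.0000, -0.4142); octagon support 0.4142 vs apothem 1.2 → ∈ W
#3 (0, 1, 0, -1): internal (-1.4142, 0.0000); octagon support 1.4142 vs apothem 1.2 → ∉ W
#4 (1, 1, 0, -1): internal (-0.4142, 0.0000); octagon support 0.4142 vs apothem 1.2 → ∈ W
#5 (2, 3, -3, 2): internal (1.2929, 6.5355); octagon support 6.5355 vs apothem 1.2 → ∉ W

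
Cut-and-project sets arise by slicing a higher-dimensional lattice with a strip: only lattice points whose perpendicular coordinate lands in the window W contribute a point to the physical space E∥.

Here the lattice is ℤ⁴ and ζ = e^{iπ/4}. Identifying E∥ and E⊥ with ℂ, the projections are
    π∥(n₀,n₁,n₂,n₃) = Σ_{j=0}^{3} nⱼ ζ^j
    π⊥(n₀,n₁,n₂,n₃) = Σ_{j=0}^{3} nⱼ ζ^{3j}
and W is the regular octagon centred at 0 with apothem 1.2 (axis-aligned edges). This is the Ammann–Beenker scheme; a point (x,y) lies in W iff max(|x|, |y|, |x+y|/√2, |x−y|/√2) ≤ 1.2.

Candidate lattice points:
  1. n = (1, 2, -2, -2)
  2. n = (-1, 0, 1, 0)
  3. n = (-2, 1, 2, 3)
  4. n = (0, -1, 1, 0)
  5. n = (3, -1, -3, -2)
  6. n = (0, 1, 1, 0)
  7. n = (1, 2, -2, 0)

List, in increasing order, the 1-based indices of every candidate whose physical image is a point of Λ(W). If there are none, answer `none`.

3, 6

With ζ = e^{iπ/4} the internal vectors are ζ^0,ζ^3,ζ^6,ζ^9.
#1 (1, 2, -2, -2): internal (-1.828427, 2.000000); octagon support 2.707107 vs apothem 1.2 → ∉ W
#2 (-1, 0, 1, 0): internal (-1.000000, -1.000000); octagon support 1.414214 vs apothem 1.2 → ∉ W
#3 (-2, 1, 2, 3): internal (-0.585786, 0.828427); octagon support 1.000000 vs apothem 1.2 → ∈ W
#4 (0, -1, 1, 0): internal (0.707107, -1.707107); octagon support 1.707107 vs apothem 1.2 → ∉ W
#5 (3, -1, -3, -2): internal (2.292893, 0.878680); octagon support 2.292893 vs apothem 1.2 → ∉ W
#6 (0, 1, 1, 0): internal (-0.707107, -0.292893); octagon support 0.707107 vs apothem 1.2 → ∈ W
#7 (1, 2, -2, 0): internal (-0.414214, 3.414214); octagon support 3.414214 vs apothem 1.2 → ∉ W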